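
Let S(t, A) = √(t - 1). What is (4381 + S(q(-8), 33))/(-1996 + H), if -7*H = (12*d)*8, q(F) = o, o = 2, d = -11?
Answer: -15337/6458 ≈ -2.3749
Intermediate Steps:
q(F) = 2
S(t, A) = √(-1 + t)
H = 1056/7 (H = -12*(-11)*8/7 = -(-132)*8/7 = -⅐*(-1056) = 1056/7 ≈ 150.86)
(4381 + S(q(-8), 33))/(-1996 + H) = (4381 + √(-1 + 2))/(-1996 + 1056/7) = (4381 + √1)/(-12916/7) = (4381 + 1)*(-7/12916) = 4382*(-7/12916) = -15337/6458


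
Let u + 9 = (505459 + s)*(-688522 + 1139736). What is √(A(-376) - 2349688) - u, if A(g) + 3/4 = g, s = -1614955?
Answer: 500620128153 + I*√9400259/2 ≈ 5.0062e+11 + 1533.0*I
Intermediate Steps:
A(g) = -¾ + g
u = -500620128153 (u = -9 + (505459 - 1614955)*(-688522 + 1139736) = -9 - 1109496*451214 = -9 - 500620128144 = -500620128153)
√(A(-376) - 2349688) - u = √((-¾ - 376) - 2349688) - 1*(-500620128153) = √(-1507/4 - 2349688) + 500620128153 = √(-9400259/4) + 500620128153 = I*√9400259/2 + 500620128153 = 500620128153 + I*√9400259/2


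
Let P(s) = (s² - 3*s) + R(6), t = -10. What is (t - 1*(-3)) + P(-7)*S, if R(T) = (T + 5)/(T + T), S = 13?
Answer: 10979/12 ≈ 914.92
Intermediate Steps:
R(T) = (5 + T)/(2*T) (R(T) = (5 + T)/((2*T)) = (5 + T)*(1/(2*T)) = (5 + T)/(2*T))
P(s) = 11/12 + s² - 3*s (P(s) = (s² - 3*s) + (½)*(5 + 6)/6 = (s² - 3*s) + (½)*(⅙)*11 = (s² - 3*s) + 11/12 = 11/12 + s² - 3*s)
(t - 1*(-3)) + P(-7)*S = (-10 - 1*(-3)) + (11/12 + (-7)² - 3*(-7))*13 = (-10 + 3) + (11/12 + 49 + 21)*13 = -7 + (851/12)*13 = -7 + 11063/12 = 10979/12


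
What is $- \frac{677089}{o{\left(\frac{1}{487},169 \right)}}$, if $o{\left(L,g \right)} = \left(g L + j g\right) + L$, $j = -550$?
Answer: $\frac{47106049}{6466640} \approx 7.2845$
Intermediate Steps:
$o{\left(L,g \right)} = L - 550 g + L g$ ($o{\left(L,g \right)} = \left(g L - 550 g\right) + L = \left(L g - 550 g\right) + L = \left(- 550 g + L g\right) + L = L - 550 g + L g$)
$- \frac{677089}{o{\left(\frac{1}{487},169 \right)}} = - \frac{677089}{\frac{1}{487} - 92950 + \frac{1}{487} \cdot 169} = - \frac{677089}{\frac{1}{487} - 92950 + \frac{169}{487}} = - \frac{677089}{- \frac{45266480}{487}} = \left(-677089\right) \left(- \frac{487}{45266480}\right) = \frac{47106049}{6466640}$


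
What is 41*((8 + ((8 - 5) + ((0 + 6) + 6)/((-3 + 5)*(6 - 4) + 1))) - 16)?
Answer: -533/5 ≈ -106.60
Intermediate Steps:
41*((8 + ((8 - 5) + ((0 + 6) + 6)/((-3 + 5)*(6 - 4) + 1))) - 16) = 41*((8 + (3 + (6 + 6)/(2*2 + 1))) - 16) = 41*((8 + (3 + 12/(4 + 1))) - 16) = 41*((8 + (3 + 12/5)) - 16) = 41*((8 + 27/5) - 16) = 41*(67/5 - 16) = 41*(-13/5) = -533/5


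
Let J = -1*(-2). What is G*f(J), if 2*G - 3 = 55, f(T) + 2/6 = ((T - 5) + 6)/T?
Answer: 203/6 ≈ 33.833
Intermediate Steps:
J = 2
f(T) = -⅓ + (1 + T)/T (f(T) = -⅓ + ((T - 5) + 6)/T = -⅓ + ((-5 + T) + 6)/T = -⅓ + (1 + T)/T)
G = 29 (G = 3/2 + (½)*55 = 3/2 + 55/2 = 29)
G*f(J) = 29*(⅔ + 1/2) = 29*(⅔ + ½) = 29*(7/6) = 203/6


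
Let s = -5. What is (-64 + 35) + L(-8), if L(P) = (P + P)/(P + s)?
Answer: -361/13 ≈ -27.769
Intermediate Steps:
L(P) = 2*P/(-5 + P) (L(P) = (P + P)/(P - 5) = (2*P)/(-5 + P) = 2*P/(-5 + P))
(-64 + 35) + L(-8) = (-64 + 35) + 2*(-8)/(-5 - 8) = -29 + 2*(-8)/(-13) = -29 + 2*(-8)*(-1/13) = -29 + 16/13 = -361/13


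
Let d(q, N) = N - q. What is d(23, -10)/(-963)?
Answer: 11/321 ≈ 0.034268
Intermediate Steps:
d(23, -10)/(-963) = (-10 - 1*23)/(-963) = (-10 - 23)*(-1/963) = -33*(-1/963) = 11/321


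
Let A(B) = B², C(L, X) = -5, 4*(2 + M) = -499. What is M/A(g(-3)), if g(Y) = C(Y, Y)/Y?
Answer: -4563/100 ≈ -45.630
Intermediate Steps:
M = -507/4 (M = -2 + (¼)*(-499) = -2 - 499/4 = -507/4 ≈ -126.75)
g(Y) = -5/Y
M/A(g(-3)) = -507/(4*((-5/(-3))²)) = -507/(4*((-5*(-⅓))²)) = -507/(4*((5/3)²)) = -507/(4*25/9) = -507/4*9/25 = -4563/100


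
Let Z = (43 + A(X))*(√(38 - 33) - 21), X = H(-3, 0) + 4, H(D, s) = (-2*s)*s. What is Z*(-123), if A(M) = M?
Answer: 121401 - 5781*√5 ≈ 1.0847e+5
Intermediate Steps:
H(D, s) = -2*s²
X = 4 (X = -2*0² + 4 = -2*0 + 4 = 0 + 4 = 4)
Z = -987 + 47*√5 (Z = (43 + 4)*(√(38 - 33) - 21) = 47*(√5 - 21) = 47*(-21 + √5) = -987 + 47*√5 ≈ -881.90)
Z*(-123) = (-987 + 47*√5)*(-123) = 121401 - 5781*√5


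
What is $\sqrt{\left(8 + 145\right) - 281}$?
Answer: $8 i \sqrt{2} \approx 11.314 i$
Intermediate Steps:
$\sqrt{\left(8 + 145\right) - 281} = \sqrt{153 - 281} = \sqrt{-128} = 8 i \sqrt{2}$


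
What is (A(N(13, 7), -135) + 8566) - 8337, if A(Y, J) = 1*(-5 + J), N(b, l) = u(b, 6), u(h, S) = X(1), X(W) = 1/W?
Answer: 89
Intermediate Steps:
u(h, S) = 1 (u(h, S) = 1/1 = 1)
N(b, l) = 1
A(Y, J) = -5 + J
(A(N(13, 7), -135) + 8566) - 8337 = ((-5 - 135) + 8566) - 8337 = (-140 + 8566) - 8337 = 8426 - 8337 = 89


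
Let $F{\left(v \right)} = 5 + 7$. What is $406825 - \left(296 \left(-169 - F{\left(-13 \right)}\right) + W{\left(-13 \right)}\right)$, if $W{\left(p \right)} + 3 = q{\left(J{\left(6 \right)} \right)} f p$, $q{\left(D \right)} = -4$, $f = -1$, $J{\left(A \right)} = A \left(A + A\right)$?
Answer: $460456$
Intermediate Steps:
$J{\left(A \right)} = 2 A^{2}$ ($J{\left(A \right)} = A 2 A = 2 A^{2}$)
$F{\left(v \right)} = 12$
$W{\left(p \right)} = -3 + 4 p$ ($W{\left(p \right)} = -3 + \left(-4\right) \left(-1\right) p = -3 + 4 p$)
$406825 - \left(296 \left(-169 - F{\left(-13 \right)}\right) + W{\left(-13 \right)}\right) = 406825 - \left(296 \left(-169 - 12\right) + \left(-3 + 4 \left(-13\right)\right)\right) = 406825 - \left(296 \left(-169 - 12\right) - 55\right) = 406825 - \left(296 \left(-181\right) - 55\right) = 406825 - \left(-53576 - 55\right) = 406825 - -53631 = 406825 + 53631 = 460456$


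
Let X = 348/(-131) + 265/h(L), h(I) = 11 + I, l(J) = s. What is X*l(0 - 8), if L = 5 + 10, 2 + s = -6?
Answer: -102668/1703 ≈ -60.287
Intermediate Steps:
s = -8 (s = -2 - 6 = -8)
L = 15
l(J) = -8
X = 25667/3406 (X = 348/(-131) + 265/(11 + 15) = 348*(-1/131) + 265/26 = -348/131 + 265*(1/26) = -348/131 + 265/26 = 25667/3406 ≈ 7.5358)
X*l(0 - 8) = (25667/3406)*(-8) = -102668/1703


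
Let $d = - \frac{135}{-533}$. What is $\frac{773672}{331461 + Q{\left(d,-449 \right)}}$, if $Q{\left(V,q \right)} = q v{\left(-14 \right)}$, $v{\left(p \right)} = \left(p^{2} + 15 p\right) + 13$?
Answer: $\frac{386836}{165955} \approx 2.331$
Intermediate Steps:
$d = \frac{135}{533}$ ($d = \left(-135\right) \left(- \frac{1}{533}\right) = \frac{135}{533} \approx 0.25328$)
$v{\left(p \right)} = 13 + p^{2} + 15 p$
$Q{\left(V,q \right)} = - q$ ($Q{\left(V,q \right)} = q \left(13 + \left(-14\right)^{2} + 15 \left(-14\right)\right) = q \left(13 + 196 - 210\right) = q \left(-1\right) = - q$)
$\frac{773672}{331461 + Q{\left(d,-449 \right)}} = \frac{773672}{331461 - -449} = \frac{773672}{331461 + 449} = \frac{773672}{331910} = 773672 \cdot \frac{1}{331910} = \frac{386836}{165955}$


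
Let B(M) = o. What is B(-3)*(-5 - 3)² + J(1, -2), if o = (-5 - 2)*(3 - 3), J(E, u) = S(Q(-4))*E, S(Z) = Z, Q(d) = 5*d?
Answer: -20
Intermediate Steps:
J(E, u) = -20*E (J(E, u) = (5*(-4))*E = -20*E)
o = 0 (o = -7*0 = 0)
B(M) = 0
B(-3)*(-5 - 3)² + J(1, -2) = 0*(-5 - 3)² - 20*1 = 0*(-8)² - 20 = 0*64 - 20 = 0 - 20 = -20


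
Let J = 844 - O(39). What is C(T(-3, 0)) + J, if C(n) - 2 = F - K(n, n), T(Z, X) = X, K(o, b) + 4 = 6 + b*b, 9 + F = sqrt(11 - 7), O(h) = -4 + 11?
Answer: 830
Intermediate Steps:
O(h) = 7
F = -7 (F = -9 + sqrt(11 - 7) = -9 + sqrt(4) = -9 + 2 = -7)
K(o, b) = 2 + b**2 (K(o, b) = -4 + (6 + b*b) = -4 + (6 + b**2) = 2 + b**2)
J = 837 (J = 844 - 1*7 = 844 - 7 = 837)
C(n) = -7 - n**2 (C(n) = 2 + (-7 - (2 + n**2)) = 2 + (-7 + (-2 - n**2)) = 2 + (-9 - n**2) = -7 - n**2)
C(T(-3, 0)) + J = (-7 - 1*0**2) + 837 = (-7 - 1*0) + 837 = (-7 + 0) + 837 = -7 + 837 = 830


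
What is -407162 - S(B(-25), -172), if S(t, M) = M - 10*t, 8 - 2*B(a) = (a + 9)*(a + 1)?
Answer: -408870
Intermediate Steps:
B(a) = 4 - (1 + a)*(9 + a)/2 (B(a) = 4 - (a + 9)*(a + 1)/2 = 4 - (9 + a)*(1 + a)/2 = 4 - (1 + a)*(9 + a)/2)
-407162 - S(B(-25), -172) = -407162 - (-172 - 10*(-½ - 5*(-25) - ½*(-25)²)) = -407162 - (-172 - 10*(-½ + 125 - ½*625)) = -407162 - (-172 - 10*(-½ + 125 - 625/2)) = -407162 - (-172 - 10*(-188)) = -407162 - (-172 + 1880) = -407162 - 1*1708 = -407162 - 1708 = -408870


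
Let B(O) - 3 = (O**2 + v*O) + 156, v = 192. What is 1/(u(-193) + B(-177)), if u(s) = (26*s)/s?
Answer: -1/2470 ≈ -0.00040486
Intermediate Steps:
B(O) = 159 + O**2 + 192*O (B(O) = 3 + ((O**2 + 192*O) + 156) = 3 + (156 + O**2 + 192*O) = 159 + O**2 + 192*O)
u(s) = 26
1/(u(-193) + B(-177)) = 1/(26 + (159 + (-177)**2 + 192*(-177))) = 1/(26 + (159 + 31329 - 33984)) = 1/(26 - 2496) = 1/(-2470) = -1/2470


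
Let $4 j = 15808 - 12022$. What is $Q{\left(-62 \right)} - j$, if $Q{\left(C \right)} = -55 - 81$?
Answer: $- \frac{2165}{2} \approx -1082.5$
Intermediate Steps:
$Q{\left(C \right)} = -136$ ($Q{\left(C \right)} = -55 - 81 = -136$)
$j = \frac{1893}{2}$ ($j = \frac{15808 - 12022}{4} = \frac{1}{4} \cdot 3786 = \frac{1893}{2} \approx 946.5$)
$Q{\left(-62 \right)} - j = -136 - \frac{1893}{2} = - \frac{2165}{2}$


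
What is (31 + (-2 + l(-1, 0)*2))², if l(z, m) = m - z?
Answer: 961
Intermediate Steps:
(31 + (-2 + l(-1, 0)*2))² = (31 + (-2 + (0 - 1*(-1))*2))² = (31 + (-2 + (0 + 1)*2))² = (31 + (-2 + 1*2))² = (31 + (-2 + 2))² = (31 + 0)² = 31² = 961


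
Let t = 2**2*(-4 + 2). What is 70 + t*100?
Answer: -730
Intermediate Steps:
t = -8 (t = 4*(-2) = -8)
70 + t*100 = 70 - 8*100 = 70 - 800 = -730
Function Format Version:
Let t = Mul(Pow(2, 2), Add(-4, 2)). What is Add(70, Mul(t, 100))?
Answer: -730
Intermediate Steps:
t = -8 (t = Mul(4, -2) = -8)
Add(70, Mul(t, 100)) = Add(70, Mul(-8, 100)) = Add(70, -800) = -730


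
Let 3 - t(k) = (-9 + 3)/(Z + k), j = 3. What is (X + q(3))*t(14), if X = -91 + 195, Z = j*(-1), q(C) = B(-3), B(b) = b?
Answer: 3939/11 ≈ 358.09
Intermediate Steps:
q(C) = -3
Z = -3 (Z = 3*(-1) = -3)
t(k) = 3 + 6/(-3 + k) (t(k) = 3 - (-9 + 3)/(-3 + k) = 3 - (-6)/(-3 + k) = 3 + 6/(-3 + k))
X = 104
(X + q(3))*t(14) = (104 - 3)*(3*(-1 + 14)/(-3 + 14)) = 101*(3*13/11) = 101*(3*(1/11)*13) = 101*(39/11) = 3939/11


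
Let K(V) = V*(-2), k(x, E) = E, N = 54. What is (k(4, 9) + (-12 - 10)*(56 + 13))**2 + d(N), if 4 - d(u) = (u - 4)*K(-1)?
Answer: 2276985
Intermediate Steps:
K(V) = -2*V
d(u) = 12 - 2*u (d(u) = 4 - (u - 4)*(-2*(-1)) = 4 - (-4 + u)*2 = 4 - (-8 + 2*u) = 4 + (8 - 2*u) = 12 - 2*u)
(k(4, 9) + (-12 - 10)*(56 + 13))**2 + d(N) = (9 + (-12 - 10)*(56 + 13))**2 + (12 - 2*54) = (9 - 22*69)**2 + (12 - 108) = (9 - 1518)**2 - 96 = (-1509)**2 - 96 = 2277081 - 96 = 2276985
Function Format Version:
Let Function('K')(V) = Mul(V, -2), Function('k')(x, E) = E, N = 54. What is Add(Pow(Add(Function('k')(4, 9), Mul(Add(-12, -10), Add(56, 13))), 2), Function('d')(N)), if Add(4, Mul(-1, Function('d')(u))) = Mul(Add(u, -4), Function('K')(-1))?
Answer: 2276985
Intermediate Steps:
Function('K')(V) = Mul(-2, V)
Function('d')(u) = Add(12, Mul(-2, u)) (Function('d')(u) = Add(4, Mul(-1, Mul(Add(u, -4), Mul(-2, -1)))) = Add(4, Mul(-1, Mul(Add(-4, u), 2))) = Add(4, Mul(-1, Add(-8, Mul(2, u)))) = Add(4, Add(8, Mul(-2, u))) = Add(12, Mul(-2, u)))
Add(Pow(Add(Function('k')(4, 9), Mul(Add(-12, -10), Add(56, 13))), 2), Function('d')(N)) = Add(Pow(Add(9, Mul(Add(-12, -10), Add(56, 13))), 2), Add(12, Mul(-2, 54))) = Add(Pow(Add(9, Mul(-22, 69)), 2), Add(12, -108)) = Add(Pow(Add(9, -1518), 2), -96) = Add(Pow(-1509, 2), -96) = Add(2277081, -96) = 2276985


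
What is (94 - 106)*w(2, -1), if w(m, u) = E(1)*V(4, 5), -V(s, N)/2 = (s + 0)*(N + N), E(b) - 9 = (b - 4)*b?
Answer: 5760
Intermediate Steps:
E(b) = 9 + b*(-4 + b) (E(b) = 9 + (b - 4)*b = 9 + (-4 + b)*b = 9 + b*(-4 + b))
V(s, N) = -4*N*s (V(s, N) = -2*(s + 0)*(N + N) = -2*s*2*N = -4*N*s)
w(m, u) = -480 (w(m, u) = (9 + 1**2 - 4*1)*(-4*5*4) = (9 + 1 - 4)*(-80) = 6*(-80) = -480)
(94 - 106)*w(2, -1) = (94 - 106)*(-480) = -12*(-480) = 5760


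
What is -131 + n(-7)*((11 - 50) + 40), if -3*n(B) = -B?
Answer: -400/3 ≈ -133.33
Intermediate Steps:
n(B) = B/3 (n(B) = -(-1)*B/3 = B/3)
-131 + n(-7)*((11 - 50) + 40) = -131 + ((1/3)*(-7))*((11 - 50) + 40) = -131 - 7*(-39 + 40)/3 = -131 - 7/3*1 = -131 - 7/3 = -400/3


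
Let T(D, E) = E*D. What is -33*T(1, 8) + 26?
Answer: -238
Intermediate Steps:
T(D, E) = D*E
-33*T(1, 8) + 26 = -33*8 + 26 = -264 + 26 = -238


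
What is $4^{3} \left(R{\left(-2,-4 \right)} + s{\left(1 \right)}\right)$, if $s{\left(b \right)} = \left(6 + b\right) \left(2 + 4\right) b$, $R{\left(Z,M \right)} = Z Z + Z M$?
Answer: $3456$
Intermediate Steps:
$R{\left(Z,M \right)} = Z^{2} + M Z$
$s{\left(b \right)} = b \left(36 + 6 b\right)$ ($s{\left(b \right)} = \left(6 + b\right) 6 b = \left(36 + 6 b\right) b = b \left(36 + 6 b\right)$)
$4^{3} \left(R{\left(-2,-4 \right)} + s{\left(1 \right)}\right) = 4^{3} \left(- 2 \left(-4 - 2\right) + 6 \cdot 1 \left(6 + 1\right)\right) = 64 \left(\left(-2\right) \left(-6\right) + 6 \cdot 1 \cdot 7\right) = 64 \left(12 + 42\right) = 64 \cdot 54 = 3456$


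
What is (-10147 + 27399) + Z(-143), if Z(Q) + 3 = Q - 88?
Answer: 17018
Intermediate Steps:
Z(Q) = -91 + Q (Z(Q) = -3 + (Q - 88) = -3 + (-88 + Q) = -91 + Q)
(-10147 + 27399) + Z(-143) = (-10147 + 27399) + (-91 - 143) = 17252 - 234 = 17018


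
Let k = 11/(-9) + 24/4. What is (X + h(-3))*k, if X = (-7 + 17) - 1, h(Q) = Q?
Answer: 86/3 ≈ 28.667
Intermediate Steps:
k = 43/9 (k = 11*(-1/9) + 24*(1/4) = -11/9 + 6 = 43/9 ≈ 4.7778)
X = 9 (X = 10 - 1 = 9)
(X + h(-3))*k = (9 - 3)*(43/9) = 6*(43/9) = 86/3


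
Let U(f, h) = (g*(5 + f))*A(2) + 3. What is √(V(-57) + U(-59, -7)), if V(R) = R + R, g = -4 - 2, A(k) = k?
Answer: √537 ≈ 23.173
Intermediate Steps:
g = -6
U(f, h) = -57 - 12*f (U(f, h) = -6*(5 + f)*2 + 3 = (-30 - 6*f)*2 + 3 = (-60 - 12*f) + 3 = -57 - 12*f)
V(R) = 2*R
√(V(-57) + U(-59, -7)) = √(2*(-57) + (-57 - 12*(-59))) = √(-114 + (-57 + 708)) = √(-114 + 651) = √537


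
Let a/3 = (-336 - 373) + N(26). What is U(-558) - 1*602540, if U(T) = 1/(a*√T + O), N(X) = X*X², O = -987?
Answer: -286957329979997189/476246108109 - 16867*I*√62/158748702703 ≈ -6.0254e+5 - 8.3661e-7*I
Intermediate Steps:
N(X) = X³
a = 50601 (a = 3*((-336 - 373) + 26³) = 3*(-709 + 17576) = 3*16867 = 50601)
U(T) = 1/(-987 + 50601*√T) (U(T) = 1/(50601*√T - 987) = 1/(-987 + 50601*√T))
U(-558) - 1*602540 = 1/(3*(-329 + 16867*√(-558))) - 1*602540 = 1/(3*(-329 + 16867*(3*I*√62))) - 602540 = 1/(3*(-329 + 50601*I*√62)) - 602540 = -602540 + 1/(3*(-329 + 50601*I*√62))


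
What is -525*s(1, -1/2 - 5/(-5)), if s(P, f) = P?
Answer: -525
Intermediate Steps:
-525*s(1, -1/2 - 5/(-5)) = -525*1 = -525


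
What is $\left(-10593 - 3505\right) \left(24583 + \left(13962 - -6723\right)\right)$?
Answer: $-638188264$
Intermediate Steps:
$\left(-10593 - 3505\right) \left(24583 + \left(13962 - -6723\right)\right) = - 14098 \left(24583 + \left(13962 + 6723\right)\right) = - 14098 \left(24583 + 20685\right) = \left(-14098\right) 45268 = -638188264$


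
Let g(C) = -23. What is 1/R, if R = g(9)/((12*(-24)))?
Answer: 288/23 ≈ 12.522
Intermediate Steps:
R = 23/288 (R = -23/(12*(-24)) = -23/(-288) = -23*(-1/288) = 23/288 ≈ 0.079861)
1/R = 1/(23/288) = 288/23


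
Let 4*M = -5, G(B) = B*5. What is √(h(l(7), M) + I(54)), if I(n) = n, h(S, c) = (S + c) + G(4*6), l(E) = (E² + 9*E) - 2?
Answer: √1131/2 ≈ 16.815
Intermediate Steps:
G(B) = 5*B
M = -5/4 (M = (¼)*(-5) = -5/4 ≈ -1.2500)
l(E) = -2 + E² + 9*E
h(S, c) = 120 + S + c (h(S, c) = (S + c) + 5*(4*6) = (S + c) + 5*24 = (S + c) + 120 = 120 + S + c)
√(h(l(7), M) + I(54)) = √((120 + (-2 + 7² + 9*7) - 5/4) + 54) = √((120 + (-2 + 49 + 63) - 5/4) + 54) = √((120 + 110 - 5/4) + 54) = √(915/4 + 54) = √(1131/4) = √1131/2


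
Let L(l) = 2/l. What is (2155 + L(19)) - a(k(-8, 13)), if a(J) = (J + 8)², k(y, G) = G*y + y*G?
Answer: -719053/19 ≈ -37845.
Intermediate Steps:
k(y, G) = 2*G*y (k(y, G) = G*y + G*y = 2*G*y)
a(J) = (8 + J)²
(2155 + L(19)) - a(k(-8, 13)) = (2155 + 2/19) - (8 + 2*13*(-8))² = (2155 + 2*(1/19)) - (8 - 208)² = (2155 + 2/19) - 1*(-200)² = 40947/19 - 1*40000 = 40947/19 - 40000 = -719053/19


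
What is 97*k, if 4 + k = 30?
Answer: 2522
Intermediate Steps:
k = 26 (k = -4 + 30 = 26)
97*k = 97*26 = 2522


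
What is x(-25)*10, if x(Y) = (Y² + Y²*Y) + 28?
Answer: -149720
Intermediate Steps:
x(Y) = 28 + Y² + Y³ (x(Y) = (Y² + Y³) + 28 = 28 + Y² + Y³)
x(-25)*10 = (28 + (-25)² + (-25)³)*10 = (28 + 625 - 15625)*10 = -14972*10 = -149720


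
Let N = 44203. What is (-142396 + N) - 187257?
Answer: -285450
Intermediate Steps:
(-142396 + N) - 187257 = (-142396 + 44203) - 187257 = -98193 - 187257 = -285450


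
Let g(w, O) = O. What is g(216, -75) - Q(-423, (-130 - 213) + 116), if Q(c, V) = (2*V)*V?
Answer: -103133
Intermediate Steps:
Q(c, V) = 2*V**2
g(216, -75) - Q(-423, (-130 - 213) + 116) = -75 - 2*((-130 - 213) + 116)**2 = -75 - 2*(-343 + 116)**2 = -75 - 2*(-227)**2 = -75 - 2*51529 = -75 - 1*103058 = -75 - 103058 = -103133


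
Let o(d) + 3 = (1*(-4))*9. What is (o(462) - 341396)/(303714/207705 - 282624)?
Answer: 23639252225/19567371402 ≈ 1.2081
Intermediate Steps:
o(d) = -39 (o(d) = -3 + (1*(-4))*9 = -3 - 4*9 = -3 - 36 = -39)
(o(462) - 341396)/(303714/207705 - 282624) = (-39 - 341396)/(303714/207705 - 282624) = -341435/(303714*(1/207705) - 282624) = -341435/(101238/69235 - 282624) = -341435/(-19567371402/69235) = -341435*(-69235/19567371402) = 23639252225/19567371402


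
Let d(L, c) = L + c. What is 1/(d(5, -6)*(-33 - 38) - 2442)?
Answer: -1/2371 ≈ -0.00042176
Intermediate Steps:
1/(d(5, -6)*(-33 - 38) - 2442) = 1/((5 - 6)*(-33 - 38) - 2442) = 1/(-1*(-71) - 2442) = 1/(71 - 2442) = 1/(-2371) = -1/2371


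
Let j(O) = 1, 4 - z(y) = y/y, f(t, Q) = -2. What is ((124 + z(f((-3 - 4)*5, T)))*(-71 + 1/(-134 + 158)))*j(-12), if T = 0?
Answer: -216281/24 ≈ -9011.7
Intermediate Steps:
z(y) = 3 (z(y) = 4 - y/y = 4 - 1*1 = 4 - 1 = 3)
((124 + z(f((-3 - 4)*5, T)))*(-71 + 1/(-134 + 158)))*j(-12) = ((124 + 3)*(-71 + 1/(-134 + 158)))*1 = (127*(-71 + 1/24))*1 = (127*(-1703/24))*1 = -216281/24*1 = -216281/24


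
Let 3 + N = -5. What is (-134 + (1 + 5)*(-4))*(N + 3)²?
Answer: -3950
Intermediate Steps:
N = -8 (N = -3 - 5 = -8)
(-134 + (1 + 5)*(-4))*(N + 3)² = (-134 + (1 + 5)*(-4))*(-8 + 3)² = (-134 + 6*(-4))*(-5)² = (-134 - 24)*25 = -158*25 = -3950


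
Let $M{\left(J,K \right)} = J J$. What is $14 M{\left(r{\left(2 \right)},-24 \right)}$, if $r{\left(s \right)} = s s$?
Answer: $224$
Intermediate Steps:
$r{\left(s \right)} = s^{2}$
$M{\left(J,K \right)} = J^{2}$
$14 M{\left(r{\left(2 \right)},-24 \right)} = 14 \left(2^{2}\right)^{2} = 14 \cdot 4^{2} = 14 \cdot 16 = 224$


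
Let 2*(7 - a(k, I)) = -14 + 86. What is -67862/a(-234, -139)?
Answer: 67862/29 ≈ 2340.1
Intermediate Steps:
a(k, I) = -29 (a(k, I) = 7 - (-14 + 86)/2 = 7 - ½*72 = 7 - 36 = -29)
-67862/a(-234, -139) = -67862/(-29) = -67862*(-1/29) = 67862/29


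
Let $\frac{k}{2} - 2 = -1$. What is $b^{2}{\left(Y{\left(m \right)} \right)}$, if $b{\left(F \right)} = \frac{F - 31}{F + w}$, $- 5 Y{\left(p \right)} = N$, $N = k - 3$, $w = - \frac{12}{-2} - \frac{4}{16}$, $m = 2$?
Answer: $\frac{7744}{289} \approx 26.796$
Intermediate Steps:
$k = 2$ ($k = 4 + 2 \left(-1\right) = 4 - 2 = 2$)
$w = \frac{23}{4}$ ($w = \left(-12\right) \left(- \frac{1}{2}\right) - \frac{1}{4} = 6 - \frac{1}{4} = \frac{23}{4} \approx 5.75$)
$N = -1$ ($N = 2 - 3 = -1$)
$Y{\left(p \right)} = \frac{1}{5}$ ($Y{\left(p \right)} = \left(- \frac{1}{5}\right) \left(-1\right) = \frac{1}{5}$)
$b{\left(F \right)} = \frac{-31 + F}{\frac{23}{4} + F}$ ($b{\left(F \right)} = \frac{F - 31}{F + \frac{23}{4}} = \frac{-31 + F}{\frac{23}{4} + F}$)
$b^{2}{\left(Y{\left(m \right)} \right)} = \left(\frac{4 \left(-31 + \frac{1}{5}\right)}{23 + 4 \cdot \frac{1}{5}}\right)^{2} = \left(4 \frac{1}{23 + \frac{4}{5}} \left(- \frac{154}{5}\right)\right)^{2} = \left(4 \frac{1}{\frac{119}{5}} \left(- \frac{154}{5}\right)\right)^{2} = \left(4 \cdot \frac{5}{119} \left(- \frac{154}{5}\right)\right)^{2} = \left(- \frac{88}{17}\right)^{2} = \frac{7744}{289}$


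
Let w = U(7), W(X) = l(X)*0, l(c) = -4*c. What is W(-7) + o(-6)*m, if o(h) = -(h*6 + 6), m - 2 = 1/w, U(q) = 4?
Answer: 135/2 ≈ 67.500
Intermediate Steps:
W(X) = 0 (W(X) = -4*X*0 = 0)
w = 4
m = 9/4 (m = 2 + 1/4 = 2 + ¼ = 9/4 ≈ 2.2500)
o(h) = -6 - 6*h (o(h) = -(6*h + 6) = -(6 + 6*h) = -6 - 6*h)
W(-7) + o(-6)*m = 0 + (-6 - 6*(-6))*(9/4) = 0 + (-6 + 36)*(9/4) = 0 + 30*(9/4) = 0 + 135/2 = 135/2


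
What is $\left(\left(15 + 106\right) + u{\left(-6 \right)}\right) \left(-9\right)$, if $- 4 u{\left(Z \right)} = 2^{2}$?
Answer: $-1080$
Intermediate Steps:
$u{\left(Z \right)} = -1$ ($u{\left(Z \right)} = - \frac{2^{2}}{4} = \left(- \frac{1}{4}\right) 4 = -1$)
$\left(\left(15 + 106\right) + u{\left(-6 \right)}\right) \left(-9\right) = \left(\left(15 + 106\right) - 1\right) \left(-9\right) = \left(121 - 1\right) \left(-9\right) = 120 \left(-9\right) = -1080$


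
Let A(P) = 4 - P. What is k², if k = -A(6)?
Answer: 4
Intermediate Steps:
k = 2 (k = -(4 - 1*6) = -(4 - 6) = -1*(-2) = 2)
k² = 2² = 4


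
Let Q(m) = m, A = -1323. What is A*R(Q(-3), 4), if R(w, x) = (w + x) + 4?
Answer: -6615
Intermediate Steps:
R(w, x) = 4 + w + x
A*R(Q(-3), 4) = -1323*(4 - 3 + 4) = -1323*5 = -6615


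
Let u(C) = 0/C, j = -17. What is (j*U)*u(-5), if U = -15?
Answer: 0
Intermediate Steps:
u(C) = 0
(j*U)*u(-5) = -17*(-15)*0 = 255*0 = 0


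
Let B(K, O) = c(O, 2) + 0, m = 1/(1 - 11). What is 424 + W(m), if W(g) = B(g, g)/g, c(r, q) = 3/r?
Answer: 724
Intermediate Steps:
m = -⅒ (m = 1/(-10) = -⅒ ≈ -0.10000)
B(K, O) = 3/O (B(K, O) = 3/O + 0 = 3/O)
W(g) = 3/g² (W(g) = (3/g)/g = 3/g²)
424 + W(m) = 424 + 3/(-⅒)² = 424 + 3*100 = 424 + 300 = 724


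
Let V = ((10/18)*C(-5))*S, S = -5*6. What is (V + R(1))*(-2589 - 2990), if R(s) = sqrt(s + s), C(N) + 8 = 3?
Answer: -1394750/3 - 5579*sqrt(2) ≈ -4.7281e+5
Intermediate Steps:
C(N) = -5 (C(N) = -8 + 3 = -5)
S = -30
R(s) = sqrt(2)*sqrt(s) (R(s) = sqrt(2*s) = sqrt(2)*sqrt(s))
V = 250/3 (V = ((10/18)*(-5))*(-30) = ((10*(1/18))*(-5))*(-30) = ((5/9)*(-5))*(-30) = -25/9*(-30) = 250/3 ≈ 83.333)
(V + R(1))*(-2589 - 2990) = (250/3 + sqrt(2)*sqrt(1))*(-2589 - 2990) = (250/3 + sqrt(2)*1)*(-5579) = (250/3 + sqrt(2))*(-5579) = -1394750/3 - 5579*sqrt(2)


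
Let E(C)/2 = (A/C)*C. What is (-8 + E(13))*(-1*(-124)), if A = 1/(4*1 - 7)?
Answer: -3224/3 ≈ -1074.7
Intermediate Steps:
A = -1/3 (A = 1/(4 - 7) = 1/(-3) = -1/3 ≈ -0.33333)
E(C) = -2/3 (E(C) = 2*((-1/(3*C))*C) = 2*(-1/3) = -2/3)
(-8 + E(13))*(-1*(-124)) = (-8 - 2/3)*(-1*(-124)) = -26/3*124 = -3224/3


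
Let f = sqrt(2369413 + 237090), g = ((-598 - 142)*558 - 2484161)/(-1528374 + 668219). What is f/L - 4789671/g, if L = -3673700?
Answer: -4119859459005/2897081 - sqrt(2606503)/3673700 ≈ -1.4221e+6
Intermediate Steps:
g = 2897081/860155 (g = (-740*558 - 2484161)/(-860155) = (-412920 - 2484161)*(-1/860155) = -2897081*(-1/860155) = 2897081/860155 ≈ 3.3681)
f = sqrt(2606503) ≈ 1614.5
f/L - 4789671/g = sqrt(2606503)/(-3673700) - 4789671/2897081/860155 = sqrt(2606503)*(-1/3673700) - 4789671*860155/2897081 = -sqrt(2606503)/3673700 - 4119859459005/2897081 = -4119859459005/2897081 - sqrt(2606503)/3673700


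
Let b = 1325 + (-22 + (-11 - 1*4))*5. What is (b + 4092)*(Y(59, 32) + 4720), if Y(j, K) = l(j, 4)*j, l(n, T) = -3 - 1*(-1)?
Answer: 24077664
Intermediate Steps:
l(n, T) = -2 (l(n, T) = -3 + 1 = -2)
Y(j, K) = -2*j
b = 1140 (b = 1325 + (-22 + (-11 - 4))*5 = 1325 + (-22 - 15)*5 = 1325 - 37*5 = 1325 - 185 = 1140)
(b + 4092)*(Y(59, 32) + 4720) = (1140 + 4092)*(-2*59 + 4720) = 5232*(-118 + 4720) = 5232*4602 = 24077664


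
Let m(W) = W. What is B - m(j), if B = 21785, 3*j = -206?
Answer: 65561/3 ≈ 21854.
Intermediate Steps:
j = -206/3 (j = (⅓)*(-206) = -206/3 ≈ -68.667)
B - m(j) = 21785 - 1*(-206/3) = 21785 + 206/3 = 65561/3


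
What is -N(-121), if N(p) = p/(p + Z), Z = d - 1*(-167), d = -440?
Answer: -121/394 ≈ -0.30711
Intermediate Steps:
Z = -273 (Z = -440 - 1*(-167) = -440 + 167 = -273)
N(p) = p/(-273 + p) (N(p) = p/(p - 273) = p/(-273 + p))
-N(-121) = -(-121)/(-273 - 121) = -(-121)/(-394) = -(-121)*(-1)/394 = -1*121/394 = -121/394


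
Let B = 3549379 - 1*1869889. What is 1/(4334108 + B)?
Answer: 1/6013598 ≈ 1.6629e-7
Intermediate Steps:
B = 1679490 (B = 3549379 - 1869889 = 1679490)
1/(4334108 + B) = 1/(4334108 + 1679490) = 1/6013598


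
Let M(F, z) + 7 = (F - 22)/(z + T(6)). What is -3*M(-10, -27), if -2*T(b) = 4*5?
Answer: 681/37 ≈ 18.405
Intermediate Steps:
T(b) = -10 (T(b) = -2*5 = -½*20 = -10)
M(F, z) = -7 + (-22 + F)/(-10 + z) (M(F, z) = -7 + (F - 22)/(z - 10) = -7 + (-22 + F)/(-10 + z))
-3*M(-10, -27) = -3*(48 - 10 - 7*(-27))/(-10 - 27) = -3*(48 - 10 + 189)/(-37) = -(-3)*227/37 = -3*(-227/37) = 681/37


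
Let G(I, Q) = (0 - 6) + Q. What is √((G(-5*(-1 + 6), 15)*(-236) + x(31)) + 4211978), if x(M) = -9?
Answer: √4209845 ≈ 2051.8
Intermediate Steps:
G(I, Q) = -6 + Q
√((G(-5*(-1 + 6), 15)*(-236) + x(31)) + 4211978) = √(((-6 + 15)*(-236) - 9) + 4211978) = √((9*(-236) - 9) + 4211978) = √((-2124 - 9) + 4211978) = √(-2133 + 4211978) = √4209845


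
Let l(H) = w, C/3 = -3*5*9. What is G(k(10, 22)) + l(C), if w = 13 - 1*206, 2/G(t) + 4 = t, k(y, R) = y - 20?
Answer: -1352/7 ≈ -193.14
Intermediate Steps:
k(y, R) = -20 + y
G(t) = 2/(-4 + t)
w = -193 (w = 13 - 206 = -193)
C = -405 (C = 3*(-3*5*9) = 3*(-15*9) = 3*(-135) = -405)
l(H) = -193
G(k(10, 22)) + l(C) = 2/(-4 + (-20 + 10)) - 193 = 2/(-4 - 10) - 193 = 2/(-14) - 193 = 2*(-1/14) - 193 = -⅐ - 193 = -1352/7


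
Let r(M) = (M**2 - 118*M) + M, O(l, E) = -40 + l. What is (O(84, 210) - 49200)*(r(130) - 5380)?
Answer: 181385640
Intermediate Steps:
r(M) = M**2 - 117*M
(O(84, 210) - 49200)*(r(130) - 5380) = ((-40 + 84) - 49200)*(130*(-117 + 130) - 5380) = (44 - 49200)*(130*13 - 5380) = -49156*(1690 - 5380) = -49156*(-3690) = 181385640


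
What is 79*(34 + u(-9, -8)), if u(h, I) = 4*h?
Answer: -158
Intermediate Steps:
79*(34 + u(-9, -8)) = 79*(34 + 4*(-9)) = 79*(34 - 36) = 79*(-2) = -158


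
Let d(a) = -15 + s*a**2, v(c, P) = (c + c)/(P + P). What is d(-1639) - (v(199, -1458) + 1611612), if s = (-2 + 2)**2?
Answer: -2349751967/1458 ≈ -1.6116e+6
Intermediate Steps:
s = 0 (s = 0**2 = 0)
v(c, P) = c/P (v(c, P) = (2*c)/((2*P)) = (2*c)*(1/(2*P)) = c/P)
d(a) = -15 (d(a) = -15 + 0*a**2 = -15 + 0 = -15)
d(-1639) - (v(199, -1458) + 1611612) = -15 - (199/(-1458) + 1611612) = -15 - (199*(-1/1458) + 1611612) = -15 - (-199/1458 + 1611612) = -15 - 1*2349730097/1458 = -15 - 2349730097/1458 = -2349751967/1458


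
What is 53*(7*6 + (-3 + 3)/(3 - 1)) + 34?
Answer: 2260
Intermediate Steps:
53*(7*6 + (-3 + 3)/(3 - 1)) + 34 = 53*(42 + 0/2) + 34 = 53*(42 + 0*(½)) + 34 = 53*(42 + 0) + 34 = 53*42 + 34 = 2226 + 34 = 2260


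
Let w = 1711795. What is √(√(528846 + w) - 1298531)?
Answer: √(-1298531 + √2240641) ≈ 1138.9*I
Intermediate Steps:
√(√(528846 + w) - 1298531) = √(√(528846 + 1711795) - 1298531) = √(√2240641 - 1298531) = √(-1298531 + √2240641)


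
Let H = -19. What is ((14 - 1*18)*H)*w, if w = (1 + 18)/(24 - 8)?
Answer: 361/4 ≈ 90.250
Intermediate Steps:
w = 19/16 ≈ 1.1875
((14 - 1*18)*H)*w = ((14 - 1*18)*(-19))*(19/16) = ((14 - 18)*(-19))*(19/16) = -4*(-19)*(19/16) = 76*(19/16) = 361/4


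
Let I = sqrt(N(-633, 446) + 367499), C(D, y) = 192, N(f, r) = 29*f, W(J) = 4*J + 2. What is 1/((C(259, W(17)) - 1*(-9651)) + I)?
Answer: 9843/96535507 - sqrt(349142)/96535507 ≈ 9.5842e-5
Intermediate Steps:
W(J) = 2 + 4*J
I = sqrt(349142) (I = sqrt(29*(-633) + 367499) = sqrt(-18357 + 367499) = sqrt(349142) ≈ 590.88)
1/((C(259, W(17)) - 1*(-9651)) + I) = 1/((192 - 1*(-9651)) + sqrt(349142)) = 1/((192 + 9651) + sqrt(349142)) = 1/(9843 + sqrt(349142))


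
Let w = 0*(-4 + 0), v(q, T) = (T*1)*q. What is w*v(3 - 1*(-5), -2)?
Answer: 0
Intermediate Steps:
v(q, T) = T*q
w = 0 (w = 0*(-4) = 0)
w*v(3 - 1*(-5), -2) = 0*(-2*(3 - 1*(-5))) = 0*(-2*(3 + 5)) = 0*(-2*8) = 0*(-16) = 0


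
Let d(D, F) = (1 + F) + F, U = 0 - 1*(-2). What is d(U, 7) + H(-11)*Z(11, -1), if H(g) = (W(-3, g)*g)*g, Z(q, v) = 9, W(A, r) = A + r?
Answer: -15231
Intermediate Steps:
U = 2 (U = 0 + 2 = 2)
H(g) = g²*(-3 + g) (H(g) = ((-3 + g)*g)*g = (g*(-3 + g))*g = g²*(-3 + g))
d(D, F) = 1 + 2*F
d(U, 7) + H(-11)*Z(11, -1) = (1 + 2*7) + ((-11)²*(-3 - 11))*9 = (1 + 14) + (121*(-14))*9 = 15 - 1694*9 = 15 - 15246 = -15231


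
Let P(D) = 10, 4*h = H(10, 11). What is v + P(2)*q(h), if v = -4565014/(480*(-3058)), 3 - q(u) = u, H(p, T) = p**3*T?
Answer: -20158499893/733920 ≈ -27467.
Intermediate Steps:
H(p, T) = T*p**3
h = 2750 (h = (11*10**3)/4 = (11*1000)/4 = (1/4)*11000 = 2750)
q(u) = 3 - u
v = 2282507/733920 (v = -4565014/(-1467840) = -4565014*(-1/1467840) = 2282507/733920 ≈ 3.1100)
v + P(2)*q(h) = 2282507/733920 + 10*(3 - 1*2750) = 2282507/733920 + 10*(3 - 2750) = 2282507/733920 + 10*(-2747) = 2282507/733920 - 27470 = -20158499893/733920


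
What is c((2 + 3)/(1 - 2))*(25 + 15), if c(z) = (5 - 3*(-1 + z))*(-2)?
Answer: -1840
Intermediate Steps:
c(z) = -16 + 6*z (c(z) = (5 + (3 - 3*z))*(-2) = (8 - 3*z)*(-2) = -16 + 6*z)
c((2 + 3)/(1 - 2))*(25 + 15) = (-16 + 6*((2 + 3)/(1 - 2)))*(25 + 15) = (-16 + 6*(5/(-1)))*40 = (-16 + 6*(5*(-1)))*40 = (-16 + 6*(-5))*40 = (-16 - 30)*40 = -46*40 = -1840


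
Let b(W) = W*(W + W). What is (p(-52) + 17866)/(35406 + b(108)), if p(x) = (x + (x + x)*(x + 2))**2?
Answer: 13259885/29367 ≈ 451.52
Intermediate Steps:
b(W) = 2*W**2 (b(W) = W*(2*W) = 2*W**2)
p(x) = (x + 2*x*(2 + x))**2 (p(x) = (x + (2*x)*(2 + x))**2 = (x + 2*x*(2 + x))**2)
(p(-52) + 17866)/(35406 + b(108)) = ((-52)**2*(5 + 2*(-52))**2 + 17866)/(35406 + 2*108**2) = (2704*(5 - 104)**2 + 17866)/(35406 + 2*11664) = (2704*(-99)**2 + 17866)/(35406 + 23328) = (2704*9801 + 17866)/58734 = (26501904 + 17866)*(1/58734) = 26519770*(1/58734) = 13259885/29367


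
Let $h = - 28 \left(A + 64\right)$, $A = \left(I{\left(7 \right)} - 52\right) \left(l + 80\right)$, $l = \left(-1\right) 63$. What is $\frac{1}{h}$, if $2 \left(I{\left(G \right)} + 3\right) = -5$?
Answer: $\frac{1}{25578} \approx 3.9096 \cdot 10^{-5}$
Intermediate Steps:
$l = -63$
$I{\left(G \right)} = - \frac{11}{2}$ ($I{\left(G \right)} = -3 + \frac{1}{2} \left(-5\right) = -3 - \frac{5}{2} = - \frac{11}{2}$)
$A = - \frac{1955}{2}$ ($A = \left(- \frac{11}{2} - 52\right) \left(-63 + 80\right) = \left(- \frac{115}{2}\right) 17 = - \frac{1955}{2} \approx -977.5$)
$h = 25578$ ($h = - 28 \left(- \frac{1955}{2} + 64\right) = \left(-28\right) \left(- \frac{1827}{2}\right) = 25578$)
$\frac{1}{h} = \frac{1}{25578}$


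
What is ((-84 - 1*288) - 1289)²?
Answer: 2758921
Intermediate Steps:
((-84 - 1*288) - 1289)² = ((-84 - 288) - 1289)² = (-372 - 1289)² = (-1661)² = 2758921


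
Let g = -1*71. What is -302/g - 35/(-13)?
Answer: 6411/923 ≈ 6.9458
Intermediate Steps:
g = -71
-302/g - 35/(-13) = -302/(-71) - 35/(-13) = -302*(-1/71) - 35*(-1/13) = 302/71 + 35/13 = 6411/923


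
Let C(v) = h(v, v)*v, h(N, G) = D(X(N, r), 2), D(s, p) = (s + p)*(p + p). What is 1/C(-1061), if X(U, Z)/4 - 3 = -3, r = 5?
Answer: -1/8488 ≈ -0.00011781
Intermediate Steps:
X(U, Z) = 0 (X(U, Z) = 12 + 4*(-3) = 12 - 12 = 0)
D(s, p) = 2*p*(p + s) (D(s, p) = (p + s)*(2*p) = 2*p*(p + s))
h(N, G) = 8 (h(N, G) = 2*2*(2 + 0) = 2*2*2 = 8)
C(v) = 8*v
1/C(-1061) = 1/(8*(-1061)) = 1/(-8488) = -1/8488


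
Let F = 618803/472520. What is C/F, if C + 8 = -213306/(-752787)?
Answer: -914954651600/155275617987 ≈ -5.8925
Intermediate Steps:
F = 618803/472520 (F = 618803*(1/472520) = 618803/472520 ≈ 1.3096)
C = -1936330/250929 (C = -8 - 213306/(-752787) = -8 - 213306*(-1/752787) = -8 + 71102/250929 = -1936330/250929 ≈ -7.7166)
C/F = -1936330/(250929*618803/472520) = -1936330/250929*472520/618803 = -914954651600/155275617987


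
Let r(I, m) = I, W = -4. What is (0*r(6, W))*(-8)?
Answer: 0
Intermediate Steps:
(0*r(6, W))*(-8) = (0*6)*(-8) = 0*(-8) = 0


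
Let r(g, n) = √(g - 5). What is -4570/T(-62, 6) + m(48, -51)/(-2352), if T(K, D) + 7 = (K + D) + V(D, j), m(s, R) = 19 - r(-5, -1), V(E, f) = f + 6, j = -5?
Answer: 5373731/72912 + I*√10/2352 ≈ 73.702 + 0.0013445*I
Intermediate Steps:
V(E, f) = 6 + f
r(g, n) = √(-5 + g)
m(s, R) = 19 - I*√10 (m(s, R) = 19 - √(-5 - 5) = 19 - √(-10) = 19 - I*√10)
T(K, D) = -6 + D + K (T(K, D) = -7 + ((K + D) + (6 - 5)) = -7 + ((D + K) + 1) = -7 + (1 + D + K) = -6 + D + K)
-4570/T(-62, 6) + m(48, -51)/(-2352) = -4570/(-6 + 6 - 62) + (19 - I*√10)/(-2352) = -4570/(-62) + (19 - I*√10)*(-1/2352) = -4570*(-1/62) + (-19/2352 + I*√10/2352) = 2285/31 + (-19/2352 + I*√10/2352) = 5373731/72912 + I*√10/2352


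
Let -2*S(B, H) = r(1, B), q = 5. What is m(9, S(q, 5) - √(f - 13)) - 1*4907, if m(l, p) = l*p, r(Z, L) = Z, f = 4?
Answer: -9823/2 - 27*I ≈ -4911.5 - 27.0*I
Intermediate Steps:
S(B, H) = -½ (S(B, H) = -½*1 = -½)
m(9, S(q, 5) - √(f - 13)) - 1*4907 = 9*(-½ - √(4 - 13)) - 1*4907 = 9*(-½ - √(-9)) - 4907 = 9*(-½ - 3*I) - 4907 = (-9/2 - 27*I) - 4907 = -9823/2 - 27*I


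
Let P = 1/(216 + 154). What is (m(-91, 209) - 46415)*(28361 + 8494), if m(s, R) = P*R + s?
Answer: -126832878081/74 ≈ -1.7140e+9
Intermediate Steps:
P = 1/370 ≈ 0.0027027
m(s, R) = s + R/370 (m(s, R) = R/370 + s = s + R/370)
(m(-91, 209) - 46415)*(28361 + 8494) = ((-91 + (1/370)*209) - 46415)*(28361 + 8494) = ((-91 + 209/370) - 46415)*36855 = (-33461/370 - 46415)*36855 = -17207011/370*36855 = -126832878081/74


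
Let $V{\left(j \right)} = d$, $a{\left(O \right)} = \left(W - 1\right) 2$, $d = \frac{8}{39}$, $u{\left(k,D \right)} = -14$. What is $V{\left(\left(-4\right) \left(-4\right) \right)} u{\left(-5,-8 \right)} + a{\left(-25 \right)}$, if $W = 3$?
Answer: $\frac{44}{39} \approx 1.1282$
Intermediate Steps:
$d = \frac{8}{39}$ ($d = 8 \cdot \frac{1}{39} = \frac{8}{39} \approx 0.20513$)
$a{\left(O \right)} = 4$ ($a{\left(O \right)} = \left(3 - 1\right) 2 = 2 \cdot 2 = 4$)
$V{\left(j \right)} = \frac{8}{39}$
$V{\left(\left(-4\right) \left(-4\right) \right)} u{\left(-5,-8 \right)} + a{\left(-25 \right)} = \frac{8}{39} \left(-14\right) + 4 = - \frac{112}{39} + 4 = \frac{44}{39}$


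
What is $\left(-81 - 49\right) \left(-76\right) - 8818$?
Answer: $1062$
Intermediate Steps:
$\left(-81 - 49\right) \left(-76\right) - 8818 = \left(-130\right) \left(-76\right) - 8818 = 9880 - 8818 = 1062$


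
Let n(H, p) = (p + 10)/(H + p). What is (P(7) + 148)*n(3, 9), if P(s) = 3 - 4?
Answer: 931/4 ≈ 232.75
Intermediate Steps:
n(H, p) = (10 + p)/(H + p)
P(s) = -1
(P(7) + 148)*n(3, 9) = (-1 + 148)*((10 + 9)/(3 + 9)) = 147*(19/12) = 931/4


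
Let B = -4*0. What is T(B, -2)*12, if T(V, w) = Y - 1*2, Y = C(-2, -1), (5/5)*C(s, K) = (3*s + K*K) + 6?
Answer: -12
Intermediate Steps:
C(s, K) = 6 + K² + 3*s (C(s, K) = (3*s + K*K) + 6 = (3*s + K²) + 6 = (K² + 3*s) + 6 = 6 + K² + 3*s)
Y = 1 (Y = 6 + (-1)² + 3*(-2) = 6 + 1 - 6 = 1)
B = 0
T(V, w) = -1 (T(V, w) = 1 - 1*2 = 1 - 2 = -1)
T(B, -2)*12 = -1*12 = -12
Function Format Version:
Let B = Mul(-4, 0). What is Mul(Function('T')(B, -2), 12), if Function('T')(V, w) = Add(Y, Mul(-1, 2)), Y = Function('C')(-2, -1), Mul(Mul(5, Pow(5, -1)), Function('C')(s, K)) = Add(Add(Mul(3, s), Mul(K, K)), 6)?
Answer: -12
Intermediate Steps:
Function('C')(s, K) = Add(6, Pow(K, 2), Mul(3, s)) (Function('C')(s, K) = Add(Add(Mul(3, s), Mul(K, K)), 6) = Add(Add(Mul(3, s), Pow(K, 2)), 6) = Add(Add(Pow(K, 2), Mul(3, s)), 6) = Add(6, Pow(K, 2), Mul(3, s)))
Y = 1 (Y = Add(6, Pow(-1, 2), Mul(3, -2)) = Add(6, 1, -6) = 1)
B = 0
Function('T')(V, w) = -1 (Function('T')(V, w) = Add(1, Mul(-1, 2)) = Add(1, -2) = -1)
Mul(Function('T')(B, -2), 12) = Mul(-1, 12) = -12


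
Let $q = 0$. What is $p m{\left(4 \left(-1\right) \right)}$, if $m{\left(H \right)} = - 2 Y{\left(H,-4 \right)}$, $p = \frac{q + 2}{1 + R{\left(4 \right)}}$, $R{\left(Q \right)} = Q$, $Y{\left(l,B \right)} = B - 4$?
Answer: $\frac{32}{5} \approx 6.4$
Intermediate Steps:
$Y{\left(l,B \right)} = -4 + B$ ($Y{\left(l,B \right)} = B - 4 = -4 + B$)
$p = \frac{2}{5}$ ($p = \frac{0 + 2}{1 + 4} = \frac{2}{5} \approx 0.4$)
$m{\left(H \right)} = 16$ ($m{\left(H \right)} = - 2 \left(-4 - 4\right) = \left(-2\right) \left(-8\right) = 16$)
$p m{\left(4 \left(-1\right) \right)} = \frac{2}{5} \cdot 16 = \frac{32}{5}$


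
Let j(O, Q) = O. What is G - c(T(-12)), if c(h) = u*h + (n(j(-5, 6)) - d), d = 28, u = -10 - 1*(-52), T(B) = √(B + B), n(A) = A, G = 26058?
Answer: 26091 - 84*I*√6 ≈ 26091.0 - 205.76*I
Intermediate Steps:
T(B) = √2*√B (T(B) = √(2*B) = √2*√B)
u = 42 (u = -10 + 52 = 42)
c(h) = -33 + 42*h (c(h) = 42*h + (-5 - 1*28) = 42*h + (-5 - 28) = 42*h - 33 = -33 + 42*h)
G - c(T(-12)) = 26058 - (-33 + 42*(√2*√(-12))) = 26058 - (-33 + 42*(√2*(2*I*√3))) = 26058 - (-33 + 42*(2*I*√6)) = 26058 - (-33 + 84*I*√6) = 26058 + (33 - 84*I*√6) = 26091 - 84*I*√6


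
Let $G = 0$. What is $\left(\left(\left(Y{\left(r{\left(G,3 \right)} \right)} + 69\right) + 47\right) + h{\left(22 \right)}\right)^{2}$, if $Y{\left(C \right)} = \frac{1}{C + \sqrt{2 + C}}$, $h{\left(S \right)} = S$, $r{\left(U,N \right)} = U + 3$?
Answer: $\frac{154015}{8} - \frac{555 \sqrt{5}}{8} \approx 19097.0$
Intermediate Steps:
$r{\left(U,N \right)} = 3 + U$
$\left(\left(\left(Y{\left(r{\left(G,3 \right)} \right)} + 69\right) + 47\right) + h{\left(22 \right)}\right)^{2} = \left(\left(\left(\frac{1}{\left(3 + 0\right) + \sqrt{2 + \left(3 + 0\right)}} + 69\right) + 47\right) + 22\right)^{2} = \left(\left(\left(\frac{1}{3 + \sqrt{2 + 3}} + 69\right) + 47\right) + 22\right)^{2} = \left(\left(\left(\frac{1}{3 + \sqrt{5}} + 69\right) + 47\right) + 22\right)^{2} = \left(\left(\left(69 + \frac{1}{3 + \sqrt{5}}\right) + 47\right) + 22\right)^{2} = \left(\left(116 + \frac{1}{3 + \sqrt{5}}\right) + 22\right)^{2} = \left(138 + \frac{1}{3 + \sqrt{5}}\right)^{2}$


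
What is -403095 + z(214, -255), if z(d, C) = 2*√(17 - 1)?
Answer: -403087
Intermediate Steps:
z(d, C) = 8 (z(d, C) = 2*√16 = 2*4 = 8)
-403095 + z(214, -255) = -403095 + 8 = -403087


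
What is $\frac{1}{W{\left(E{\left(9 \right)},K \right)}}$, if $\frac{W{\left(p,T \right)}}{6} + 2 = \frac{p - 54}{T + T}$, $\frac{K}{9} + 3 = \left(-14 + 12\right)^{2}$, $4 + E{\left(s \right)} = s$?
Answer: $- \frac{3}{85} \approx -0.035294$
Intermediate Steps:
$E{\left(s \right)} = -4 + s$
$K = 9$ ($K = -27 + 9 \left(-14 + 12\right)^{2} = -27 + 9 \left(-2\right)^{2} = -27 + 9 \cdot 4 = -27 + 36 = 9$)
$W{\left(p,T \right)} = -12 + \frac{3 \left(-54 + p\right)}{T}$ ($W{\left(p,T \right)} = -12 + 6 \frac{p - 54}{T + T} = -12 + 6 \frac{-54 + p}{2 T} = -12 + \frac{3 \left(-54 + p\right)}{T}$)
$\frac{1}{W{\left(E{\left(9 \right)},K \right)}} = \frac{1}{3 \cdot \frac{1}{9} \left(-54 + \left(-4 + 9\right) - 36\right)} = \frac{1}{3 \cdot \frac{1}{9} \left(-54 + 5 - 36\right)} = \frac{1}{3 \cdot \frac{1}{9} \left(-85\right)} = \frac{1}{- \frac{85}{3}} = - \frac{3}{85}$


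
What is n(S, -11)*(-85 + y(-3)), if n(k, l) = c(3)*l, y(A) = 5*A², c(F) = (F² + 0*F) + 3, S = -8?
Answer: 5280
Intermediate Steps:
c(F) = 3 + F² (c(F) = (F² + 0) + 3 = F² + 3 = 3 + F²)
n(k, l) = 12*l (n(k, l) = (3 + 3²)*l = (3 + 9)*l = 12*l)
n(S, -11)*(-85 + y(-3)) = (12*(-11))*(-85 + 5*(-3)²) = -132*(-85 + 5*9) = -132*(-85 + 45) = -132*(-40) = 5280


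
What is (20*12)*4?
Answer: 960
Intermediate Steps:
(20*12)*4 = 240*4 = 960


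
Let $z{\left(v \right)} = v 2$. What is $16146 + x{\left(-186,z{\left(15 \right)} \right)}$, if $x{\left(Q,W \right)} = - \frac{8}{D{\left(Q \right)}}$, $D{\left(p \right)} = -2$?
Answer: $16150$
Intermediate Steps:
$z{\left(v \right)} = 2 v$
$x{\left(Q,W \right)} = 4$ ($x{\left(Q,W \right)} = - \frac{8}{-2} = \left(-8\right) \left(- \frac{1}{2}\right) = 4$)
$16146 + x{\left(-186,z{\left(15 \right)} \right)} = 16146 + 4 = 16150$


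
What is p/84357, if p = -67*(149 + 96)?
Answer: -2345/12051 ≈ -0.19459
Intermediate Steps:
p = -16415 (p = -67*245 = -16415)
p/84357 = -16415/84357 = -16415*1/84357 = -2345/12051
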